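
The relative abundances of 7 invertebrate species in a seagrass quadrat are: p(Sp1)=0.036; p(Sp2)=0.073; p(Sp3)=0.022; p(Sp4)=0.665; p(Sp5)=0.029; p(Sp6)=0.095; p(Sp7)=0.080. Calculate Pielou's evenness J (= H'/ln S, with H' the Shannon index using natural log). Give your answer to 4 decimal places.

0.6138

H' = −Σ pᵢ ln pᵢ = −((-0.119673) + (-0.191063) + (-0.083968) + (-0.271299) + (-0.102673) + (-0.223618) + (-0.202058)) = 1.194352 (working shown to 6 dp, full precision carried).
With S = 7 species, ln S = 1.945910, so J = 1.194352/1.945910 = 0.613775, i.e. 0.6138 to 4 decimal places.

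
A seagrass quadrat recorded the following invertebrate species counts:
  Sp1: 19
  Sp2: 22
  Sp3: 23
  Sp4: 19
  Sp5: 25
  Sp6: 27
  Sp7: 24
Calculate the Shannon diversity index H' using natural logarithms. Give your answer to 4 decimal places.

1.9385

Total N = 19+22+23+19+25+27+24 = 159, so the proportions are 0.119497, 0.138365, 0.144654, 0.119497, 0.157233, 0.169811, 0.150943 (working shown to 6 dp, full precision carried).
Each pᵢ ln pᵢ term: 0.119497×(-2.124465)=-0.253867, 0.138365×(-1.977862)=-0.273666, 0.144654×(-1.933410)=-0.279676, 0.119497×(-2.124465)=-0.253867, 0.157233×(-1.850028)=-0.290885, 0.169811×(-1.773067)=-0.301087, 0.150943×(-1.890850)=-0.285411.
Sum = -1.938459, so H' = 1.9385.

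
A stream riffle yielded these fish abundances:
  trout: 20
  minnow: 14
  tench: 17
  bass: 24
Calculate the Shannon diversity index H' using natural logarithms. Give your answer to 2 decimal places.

1.37

Total N = 20+14+17+24 = 75, so the proportions are 0.2667, 0.1867, 0.2267, 0.32 (working shown to 4 dp, full precision carried).
Each pᵢ ln pᵢ term: 0.2667×(-1.3218)=-0.3525, 0.1867×(-1.6784)=-0.3133, 0.2267×(-1.4843)=-0.3364, 0.32×(-1.1394)=-0.3646.
Sum = -1.3668, so H' = 1.37.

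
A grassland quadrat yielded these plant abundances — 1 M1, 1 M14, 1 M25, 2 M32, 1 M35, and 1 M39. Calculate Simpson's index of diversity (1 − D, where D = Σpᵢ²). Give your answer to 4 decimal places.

Total N = 1+1+1+2+1+1 = 7, so the proportions are 0.142857, 0.142857, 0.142857, 0.285714, 0.142857, 0.142857 (working shown to 6 dp, full precision carried).
D = 0.142857² + 0.142857² + 0.142857² + 0.285714² + 0.142857² + 0.142857² = 0.020408 + 0.020408 + 0.020408 + 0.081633 + 0.020408 + 0.020408 = 0.183673.
So 1 − D = 0.816327, i.e. 0.8163 to 4 decimal places.

0.8163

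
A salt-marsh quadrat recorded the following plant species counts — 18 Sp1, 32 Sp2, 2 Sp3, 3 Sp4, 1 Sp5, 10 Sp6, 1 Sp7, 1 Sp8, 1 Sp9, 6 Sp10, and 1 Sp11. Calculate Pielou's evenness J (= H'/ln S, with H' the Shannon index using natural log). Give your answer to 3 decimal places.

0.701

Total N = 18+32+2+3+1+10+1+1+1+6+1 = 76, so the proportions are 0.23684, 0.42105, 0.02632, 0.03947, 0.01316, 0.13158, 0.01316, 0.01316, 0.01316, 0.07895, 0.01316 (working shown to 5 dp, full precision carried).
H' = −Σ pᵢ ln pᵢ = −((-0.34114) + (-0.36421) + (-0.09573) + (-0.12758) + (-0.05698) + (-0.26686) + (-0.05698) + (-0.05698) + (-0.05698) + (-0.20045) + (-0.05698)) = 1.68088.
With S = 11 species, ln S = 2.39790, so J = 1.68088/2.39790 = 0.70098, i.e. 0.701 to 3 decimal places.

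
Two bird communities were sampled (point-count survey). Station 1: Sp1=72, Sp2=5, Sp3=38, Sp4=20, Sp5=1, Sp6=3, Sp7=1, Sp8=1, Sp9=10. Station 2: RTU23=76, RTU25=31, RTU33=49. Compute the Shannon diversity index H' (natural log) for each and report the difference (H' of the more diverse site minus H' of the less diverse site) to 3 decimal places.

0.403

Station 1: N=151, proportions 0.476821, 0.033113, 0.251656, 0.13245, 0.006623, 0.019868, 0.006623, 0.006623, 0.066225, giving H' = 1.438262 (working shown to 6 dp, full precision carried).
Station 2: N=156, proportions 0.487179, 0.198718, 0.314103, giving H' = 1.035186.
Difference = |1.438262 − 1.035186| = 0.403076, i.e. 0.403 to 3 decimal places.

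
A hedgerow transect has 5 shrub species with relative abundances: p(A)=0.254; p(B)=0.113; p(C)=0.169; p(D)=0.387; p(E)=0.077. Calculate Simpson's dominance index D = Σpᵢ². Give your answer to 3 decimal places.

0.262

D = 0.254² + 0.113² + 0.169² + 0.387² + 0.077² = 0.06452 + 0.01277 + 0.02856 + 0.14977 + 0.00593 = 0.26154 (working shown to 5 dp, full precision carried).
To 3 decimal places, D = 0.262.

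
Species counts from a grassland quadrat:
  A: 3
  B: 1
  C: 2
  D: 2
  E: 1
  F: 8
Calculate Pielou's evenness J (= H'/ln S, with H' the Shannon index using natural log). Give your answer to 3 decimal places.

Total N = 3+1+2+2+1+8 = 17, so the proportions are 0.17647, 0.05882, 0.11765, 0.11765, 0.05882, 0.47059 (working shown to 5 dp, full precision carried).
H' = −Σ pᵢ ln pᵢ = −((-0.30611) + (-0.16666) + (-0.25177) + (-0.25177) + (-0.16666) + (-0.35472)) = 1.49769.
With S = 6 species, ln S = 1.79176, so J = 1.49769/1.79176 = 0.83587, i.e. 0.836 to 3 decimal places.

0.836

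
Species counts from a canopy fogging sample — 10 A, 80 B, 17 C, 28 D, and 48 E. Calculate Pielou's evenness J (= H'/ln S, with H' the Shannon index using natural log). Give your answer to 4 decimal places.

Total N = 10+80+17+28+48 = 183, so the proportions are 0.054645, 0.437158, 0.092896, 0.153005, 0.262295 (working shown to 6 dp, full precision carried).
H' = −Σ pᵢ ln pᵢ = −((-0.158847) + (-0.361731) + (-0.220747) + (-0.287234) + (-0.351026)) = 1.379585.
With S = 5 species, ln S = 1.609438, so J = 1.379585/1.609438 = 0.857184, i.e. 0.8572 to 4 decimal places.

0.8572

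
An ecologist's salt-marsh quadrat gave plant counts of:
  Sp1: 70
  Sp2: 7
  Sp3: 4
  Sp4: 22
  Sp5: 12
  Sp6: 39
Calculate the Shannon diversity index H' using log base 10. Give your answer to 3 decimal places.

Total N = 70+7+4+22+12+39 = 154, so the proportions are 0.45455, 0.04545, 0.02597, 0.14286, 0.07792, 0.25325 (working shown to 5 dp, full precision carried).
Each pᵢ log₁₀ pᵢ term: 0.45455×(-0.34242)=-0.15565, 0.04545×(-1.34242)=-0.06102, 0.02597×(-1.58546)=-0.04118, 0.14286×(-0.84510)=-0.12073, 0.07792×(-1.10834)=-0.08636, 0.25325×(-0.59646)=-0.15105.
Sum = -0.61599, so H' = 0.616.

0.616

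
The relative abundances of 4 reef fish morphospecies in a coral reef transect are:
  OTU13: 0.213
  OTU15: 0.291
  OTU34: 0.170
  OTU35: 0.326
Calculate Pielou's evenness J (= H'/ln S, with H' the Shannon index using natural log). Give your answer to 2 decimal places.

0.98

H' = −Σ pᵢ ln pᵢ = −((-0.3294) + (-0.3592) + (-0.3012) + (-0.3654)) = 1.3552 (working shown to 4 dp, full precision carried).
With S = 4 species, ln S = 1.3863, so J = 1.3552/1.3863 = 0.9776, i.e. 0.98 to 2 decimal places.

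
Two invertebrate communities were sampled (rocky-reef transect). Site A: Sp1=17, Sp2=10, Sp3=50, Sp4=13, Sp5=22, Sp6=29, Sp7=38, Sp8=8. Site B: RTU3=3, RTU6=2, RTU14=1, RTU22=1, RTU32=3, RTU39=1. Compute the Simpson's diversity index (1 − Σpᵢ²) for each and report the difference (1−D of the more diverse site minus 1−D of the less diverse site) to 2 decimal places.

0.04

Site A: N=187, proportions 0.0909, 0.0535, 0.2674, 0.0695, 0.1176, 0.1551, 0.2032, 0.0428, giving 1−D = 0.8315 (working shown to 4 dp, full precision carried).
Site B: N=11, proportions 0.2727, 0.1818, 0.0909, 0.0909, 0.2727, 0.0909, giving 1−D = 0.7934.
Difference = |0.8315 − 0.7934| = 0.0381, i.e. 0.04 to 2 decimal places.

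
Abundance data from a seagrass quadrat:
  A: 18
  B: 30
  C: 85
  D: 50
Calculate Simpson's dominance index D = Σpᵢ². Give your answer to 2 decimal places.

Total N = 18+30+85+50 = 183, so the proportions are 0.0984, 0.1639, 0.4645, 0.2732 (working shown to 4 dp, full precision carried).
D = 0.0984² + 0.1639² + 0.4645² + 0.2732² = 0.0097 + 0.0269 + 0.2157 + 0.0747 = 0.3269.
To 2 decimal places, D = 0.33.

0.33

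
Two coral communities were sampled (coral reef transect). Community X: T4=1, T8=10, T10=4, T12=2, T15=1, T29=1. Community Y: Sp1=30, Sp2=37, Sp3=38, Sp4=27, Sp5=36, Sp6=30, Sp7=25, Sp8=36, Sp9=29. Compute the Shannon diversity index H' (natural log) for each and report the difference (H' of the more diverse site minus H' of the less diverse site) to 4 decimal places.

0.8194

Community X: N=19, proportions 0.052632, 0.526316, 0.210526, 0.105263, 0.052632, 0.052632, giving H' = 1.367738 (working shown to 6 dp, full precision carried).
Community Y: N=288, proportions 0.104167, 0.128472, 0.131944, 0.09375, 0.125, 0.104167, 0.086806, 0.125, 0.100694, giving H' = 2.187167.
Difference = |1.367738 − 2.187167| = 0.819429, i.e. 0.8194 to 4 decimal places.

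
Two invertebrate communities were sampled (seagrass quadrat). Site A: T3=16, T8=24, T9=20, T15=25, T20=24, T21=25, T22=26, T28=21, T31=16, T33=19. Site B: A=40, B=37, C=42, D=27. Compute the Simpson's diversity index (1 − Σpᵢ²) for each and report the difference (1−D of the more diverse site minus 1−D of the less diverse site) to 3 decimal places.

Site A: N=216, proportions 0.07407, 0.11111, 0.09259, 0.11574, 0.11111, 0.11574, 0.12037, 0.09722, 0.07407, 0.08796, giving 1−D = 0.89729 (working shown to 5 dp, full precision carried).
Site B: N=146, proportions 0.27397, 0.25342, 0.28767, 0.18493, giving 1−D = 0.74376.
Difference = |0.89729 − 0.74376| = 0.15353, i.e. 0.154 to 3 decimal places.

0.154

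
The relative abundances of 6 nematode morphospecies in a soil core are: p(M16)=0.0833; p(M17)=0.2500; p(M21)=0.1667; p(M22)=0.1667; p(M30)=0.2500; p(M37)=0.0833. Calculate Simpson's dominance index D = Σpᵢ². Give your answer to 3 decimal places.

0.194

D = 0.0833² + 0.25² + 0.1667² + 0.1667² + 0.25² + 0.0833² = 0.00694 + 0.06250 + 0.02779 + 0.02779 + 0.06250 + 0.00694 = 0.19446 (working shown to 5 dp, full precision carried).
To 3 decimal places, D = 0.194.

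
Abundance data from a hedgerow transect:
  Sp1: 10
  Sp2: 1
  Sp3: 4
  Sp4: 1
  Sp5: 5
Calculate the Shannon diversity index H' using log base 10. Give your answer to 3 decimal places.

0.565

Total N = 10+1+4+1+5 = 21, so the proportions are 0.47619, 0.04762, 0.19048, 0.04762, 0.2381 (working shown to 5 dp, full precision carried).
Each pᵢ log₁₀ pᵢ term: 0.47619×(-0.32222)=-0.15344, 0.04762×(-1.32222)=-0.06296, 0.19048×(-0.72016)=-0.13717, 0.04762×(-1.32222)=-0.06296, 0.2381×(-0.62325)=-0.14839.
Sum = -0.56493, so H' = 0.565.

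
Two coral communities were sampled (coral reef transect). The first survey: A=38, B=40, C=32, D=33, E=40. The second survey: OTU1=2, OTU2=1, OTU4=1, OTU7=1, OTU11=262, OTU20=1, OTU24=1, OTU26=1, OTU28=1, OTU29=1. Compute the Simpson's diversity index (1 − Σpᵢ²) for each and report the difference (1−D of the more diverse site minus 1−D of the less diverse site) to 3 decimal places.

0.726

The first survey: N=183, proportions 0.2076503, 0.2185792, 0.1748634, 0.1803279, 0.2185792, giving 1−D = 0.7982323 (working shown to 7 dp, full precision carried).
The second survey: N=272, proportions 0.0073529, 0.0036765, 0.0036765, 0.0036765, 0.9632353, 0.0036765, 0.0036765, 0.0036765, 0.0036765, 0.0036765, giving 1−D = 0.0720156.
Difference = |0.7982323 − 0.0720156| = 0.7262167, i.e. 0.726 to 3 decimal places.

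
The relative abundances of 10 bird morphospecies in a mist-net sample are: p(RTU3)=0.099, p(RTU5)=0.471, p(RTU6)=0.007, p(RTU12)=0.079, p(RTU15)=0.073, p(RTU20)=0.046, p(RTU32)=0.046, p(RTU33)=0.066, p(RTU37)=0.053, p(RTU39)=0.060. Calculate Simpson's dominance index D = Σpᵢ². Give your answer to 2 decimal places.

D = 0.099² + 0.471² + 0.007² + 0.079² + 0.073² + 0.046² + 0.046² + 0.066² + 0.053² + 0.06² = 0.0098 + 0.2218 + 0.0000 + 0.0062 + 0.0053 + 0.0021 + 0.0021 + 0.0044 + 0.0028 + 0.0036 = 0.2583 (working shown to 4 dp, full precision carried).
To 2 decimal places, D = 0.26.

0.26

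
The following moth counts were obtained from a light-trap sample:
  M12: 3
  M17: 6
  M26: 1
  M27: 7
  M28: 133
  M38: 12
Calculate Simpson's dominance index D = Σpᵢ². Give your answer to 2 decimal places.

Total N = 3+6+1+7+133+12 = 162, so the proportions are 0.0185, 0.037, 0.0062, 0.0432, 0.821, 0.0741 (working shown to 4 dp, full precision carried).
D = 0.0185² + 0.037² + 0.0062² + 0.0432² + 0.821² + 0.0741² = 0.0003 + 0.0014 + 0.0000 + 0.0019 + 0.6740 + 0.0055 = 0.6831.
To 2 decimal places, D = 0.68.

0.68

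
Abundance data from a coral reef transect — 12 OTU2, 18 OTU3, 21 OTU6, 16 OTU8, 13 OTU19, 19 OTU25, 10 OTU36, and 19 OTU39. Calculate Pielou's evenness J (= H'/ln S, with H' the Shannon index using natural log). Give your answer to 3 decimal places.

0.987

Total N = 12+18+21+16+13+19+10+19 = 128, so the proportions are 0.09375, 0.14062, 0.16406, 0.125, 0.10156, 0.14844, 0.07812, 0.14844 (working shown to 5 dp, full precision carried).
H' = −Σ pᵢ ln pᵢ = −((-0.22192) + (-0.27586) + (-0.29654) + (-0.25993) + (-0.23228) + (-0.28316) + (-0.19918) + (-0.28316)) = 2.05202.
With S = 8 species, ln S = 2.07944, so J = 2.05202/2.07944 = 0.98681, i.e. 0.987 to 3 decimal places.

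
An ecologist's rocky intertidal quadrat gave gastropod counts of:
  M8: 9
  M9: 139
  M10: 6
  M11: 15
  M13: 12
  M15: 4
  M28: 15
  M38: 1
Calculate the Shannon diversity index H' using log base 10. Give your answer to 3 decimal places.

0.503

Total N = 9+139+6+15+12+4+15+1 = 201, so the proportions are 0.04478, 0.69154, 0.02985, 0.07463, 0.0597, 0.0199, 0.07463, 0.00498 (working shown to 5 dp, full precision carried).
Each pᵢ log₁₀ pᵢ term: 0.04478×(-1.34895)=-0.06040, 0.69154×(-0.16018)=-0.11077, 0.02985×(-1.52504)=-0.04552, 0.07463×(-1.12710)=-0.08411, 0.0597×(-1.22401)=-0.07308, 0.0199×(-1.70114)=-0.03385, 0.07463×(-1.12710)=-0.08411, 0.00498×(-2.30320)=-0.01146.
Sum = -0.50331, so H' = 0.503.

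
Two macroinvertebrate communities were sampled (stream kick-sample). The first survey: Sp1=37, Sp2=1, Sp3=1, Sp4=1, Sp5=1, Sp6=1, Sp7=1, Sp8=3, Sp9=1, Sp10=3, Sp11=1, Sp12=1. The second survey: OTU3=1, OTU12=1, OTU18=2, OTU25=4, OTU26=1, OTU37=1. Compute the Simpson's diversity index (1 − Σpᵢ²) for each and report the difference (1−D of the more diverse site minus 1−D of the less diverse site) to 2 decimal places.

0.28

The first survey: N=52, proportions 0.7115, 0.0192, 0.0192, 0.0192, 0.0192, 0.0192, 0.0192, 0.0577, 0.0192, 0.0577, 0.0192, 0.0192, giving 1−D = 0.4837 (working shown to 4 dp, full precision carried).
The second survey: N=10, proportions 0.1, 0.1, 0.2, 0.4, 0.1, 0.1, giving 1−D = 0.7600.
Difference = |0.4837 − 0.7600| = 0.2763, i.e. 0.28 to 2 decimal places.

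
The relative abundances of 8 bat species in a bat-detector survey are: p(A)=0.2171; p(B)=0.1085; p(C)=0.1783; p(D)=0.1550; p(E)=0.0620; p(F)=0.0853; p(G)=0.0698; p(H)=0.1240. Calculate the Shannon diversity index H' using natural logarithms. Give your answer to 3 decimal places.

1.996

Each pᵢ ln pᵢ term (working shown to 5 dp, full precision carried): 0.2171×(-1.52740)=-0.33160, 0.1085×(-2.22101)=-0.24098, 0.1783×(-1.72429)=-0.30744, 0.155×(-1.86433)=-0.28897, 0.062×(-2.78062)=-0.17240, 0.0853×(-2.46158)=-0.20997, 0.0698×(-2.66212)=-0.18582, 0.124×(-2.08747)=-0.25885.
Sum = -1.99602, so H' = 1.996.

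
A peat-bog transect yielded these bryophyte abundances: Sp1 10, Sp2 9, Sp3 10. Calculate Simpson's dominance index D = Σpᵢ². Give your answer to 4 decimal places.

Total N = 10+9+10 = 29, so the proportions are 0.344828, 0.310345, 0.344828 (working shown to 6 dp, full precision carried).
D = 0.344828² + 0.310345² + 0.344828² = 0.118906 + 0.096314 + 0.118906 = 0.334126.
To 4 decimal places, D = 0.3341.

0.3341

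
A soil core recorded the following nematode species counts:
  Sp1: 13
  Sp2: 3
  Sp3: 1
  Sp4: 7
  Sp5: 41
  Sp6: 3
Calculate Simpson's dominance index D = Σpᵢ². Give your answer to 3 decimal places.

0.415

Total N = 13+3+1+7+41+3 = 68, so the proportions are 0.19118, 0.04412, 0.01471, 0.10294, 0.60294, 0.04412 (working shown to 5 dp, full precision carried).
D = 0.19118² + 0.04412² + 0.01471² + 0.10294² + 0.60294² + 0.04412² = 0.03655 + 0.00195 + 0.00022 + 0.01060 + 0.36354 + 0.00195 = 0.41479.
To 3 decimal places, D = 0.415.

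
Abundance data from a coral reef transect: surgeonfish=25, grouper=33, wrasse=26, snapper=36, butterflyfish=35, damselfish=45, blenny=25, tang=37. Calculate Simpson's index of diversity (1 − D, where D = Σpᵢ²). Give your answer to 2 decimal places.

Total N = 25+33+26+36+35+45+25+37 = 262, so the proportions are 0.0954, 0.126, 0.0992, 0.1374, 0.1336, 0.1718, 0.0954, 0.1412 (working shown to 4 dp, full precision carried).
D = 0.0954² + 0.126² + 0.0992² + 0.1374² + 0.1336² + 0.1718² + 0.0954² + 0.1412² = 0.0091 + 0.0159 + 0.0098 + 0.0189 + 0.0178 + 0.0295 + 0.0091 + 0.0199 = 0.1301.
So 1 − D = 0.8699, i.e. 0.87 to 2 decimal places.

0.87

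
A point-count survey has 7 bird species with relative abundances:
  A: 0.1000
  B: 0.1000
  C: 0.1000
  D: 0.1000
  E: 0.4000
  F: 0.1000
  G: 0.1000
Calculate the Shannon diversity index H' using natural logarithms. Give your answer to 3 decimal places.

Each pᵢ ln pᵢ term (working shown to 5 dp, full precision carried): 0.1×(-2.30259)=-0.23026, 0.1×(-2.30259)=-0.23026, 0.1×(-2.30259)=-0.23026, 0.1×(-2.30259)=-0.23026, 0.4×(-0.91629)=-0.36652, 0.1×(-2.30259)=-0.23026, 0.1×(-2.30259)=-0.23026.
Sum = -1.74807, so H' = 1.748.

1.748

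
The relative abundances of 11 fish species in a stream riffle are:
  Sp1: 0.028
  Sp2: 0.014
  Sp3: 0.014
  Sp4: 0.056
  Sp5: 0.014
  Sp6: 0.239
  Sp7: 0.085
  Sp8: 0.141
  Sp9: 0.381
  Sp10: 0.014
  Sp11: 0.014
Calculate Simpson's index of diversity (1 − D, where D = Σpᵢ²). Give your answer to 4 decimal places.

0.7657

D = 0.028² + 0.014² + 0.014² + 0.056² + 0.014² + 0.239² + 0.085² + 0.141² + 0.381² + 0.014² + 0.014² = 0.000784 + 0.000196 + 0.000196 + 0.003136 + 0.000196 + 0.057121 + 0.007225 + 0.019881 + 0.145161 + 0.000196 + 0.000196 = 0.234288 (working shown to 6 dp, full precision carried).
So 1 − D = 0.765712, i.e. 0.7657 to 4 decimal places.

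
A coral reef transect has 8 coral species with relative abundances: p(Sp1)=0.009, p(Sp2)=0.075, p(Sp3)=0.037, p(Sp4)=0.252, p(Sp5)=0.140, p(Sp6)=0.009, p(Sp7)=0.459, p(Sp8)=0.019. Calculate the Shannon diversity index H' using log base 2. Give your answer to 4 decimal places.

Each pᵢ log₂ pᵢ term (working shown to 6 dp, full precision carried): 0.009×(-6.795859)=-0.061163, 0.075×(-3.736966)=-0.280272, 0.037×(-4.756331)=-0.175984, 0.252×(-1.988504)=-0.501103, 0.14×(-2.836501)=-0.397110, 0.009×(-6.795859)=-0.061163, 0.459×(-1.123434)=-0.515656, 0.019×(-5.717857)=-0.108639.
Sum = -2.101091, so H' = 2.1011.

2.1011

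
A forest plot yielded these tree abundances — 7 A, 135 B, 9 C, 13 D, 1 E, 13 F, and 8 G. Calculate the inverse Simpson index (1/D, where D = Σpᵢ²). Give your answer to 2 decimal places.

Total N = 7+135+9+13+1+13+8 = 186, so the proportions are 0.03763, 0.72581, 0.04839, 0.06989, 0.00538, 0.06989, 0.04301 (working shown to 5 dp, full precision carried).
D = 0.03763² + 0.72581² + 0.04839² + 0.06989² + 0.00538² + 0.06989² + 0.04301² = 0.00142 + 0.52680 + 0.00234 + 0.00488 + 0.00003 + 0.00488 + 0.00185 = 0.54220.
So 1/D = 1.8443, i.e. 1.84 to 2 decimal places.

1.84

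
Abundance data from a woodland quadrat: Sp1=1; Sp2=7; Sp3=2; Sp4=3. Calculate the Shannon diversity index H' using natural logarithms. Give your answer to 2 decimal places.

Total N = 1+7+2+3 = 13, so the proportions are 0.0769, 0.5385, 0.1538, 0.2308 (working shown to 4 dp, full precision carried).
Each pᵢ ln pᵢ term: 0.0769×(-2.5649)=-0.1973, 0.5385×(-0.6190)=-0.3333, 0.1538×(-1.8718)=-0.2880, 0.2308×(-1.4663)=-0.3384.
Sum = -1.1570, so H' = 1.16.

1.16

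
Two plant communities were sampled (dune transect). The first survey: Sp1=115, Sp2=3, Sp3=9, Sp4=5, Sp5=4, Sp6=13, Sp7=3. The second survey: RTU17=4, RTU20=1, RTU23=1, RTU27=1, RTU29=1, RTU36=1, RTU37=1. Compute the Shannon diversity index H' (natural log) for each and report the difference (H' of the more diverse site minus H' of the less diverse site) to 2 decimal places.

0.80

The first survey: N=152, proportions 0.7566, 0.0197, 0.0592, 0.0329, 0.0263, 0.0855, 0.0197, giving H' = 0.9517 (working shown to 4 dp, full precision carried).
The second survey: N=10, proportions 0.4, 0.1, 0.1, 0.1, 0.1, 0.1, 0.1, giving H' = 1.7481.
Difference = |0.9517 − 1.7481| = 0.7964, i.e. 0.80 to 2 decimal places.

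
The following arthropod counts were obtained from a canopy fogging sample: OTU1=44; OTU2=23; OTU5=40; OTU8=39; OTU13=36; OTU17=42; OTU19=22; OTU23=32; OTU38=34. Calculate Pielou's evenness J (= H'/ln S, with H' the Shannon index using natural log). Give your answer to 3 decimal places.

0.989

Total N = 44+23+40+39+36+42+22+32+34 = 312, so the proportions are 0.14103, 0.07372, 0.12821, 0.125, 0.11538, 0.13462, 0.07051, 0.10256, 0.10897 (working shown to 5 dp, full precision carried).
H' = −Σ pᵢ ln pᵢ = −((-0.27624) + (-0.19222) + (-0.26335) + (-0.25993) + (-0.24917) + (-0.26995) + (-0.18700) + (-0.23357) + (-0.24156)) = 2.17298.
With S = 9 species, ln S = 2.19722, so J = 2.17298/2.19722 = 0.98897, i.e. 0.989 to 3 decimal places.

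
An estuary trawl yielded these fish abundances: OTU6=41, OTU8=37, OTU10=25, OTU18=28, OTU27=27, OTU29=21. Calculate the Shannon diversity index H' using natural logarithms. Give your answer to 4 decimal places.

Total N = 41+37+25+28+27+21 = 179, so the proportions are 0.22905, 0.206704, 0.139665, 0.156425, 0.150838, 0.117318 (working shown to 6 dp, full precision carried).
Each pᵢ ln pᵢ term: 0.22905×(-1.473814)=-0.337577, 0.206704×(-1.576468)=-0.325862, 0.139665×(-1.968510)=-0.274932, 0.156425×(-1.855181)=-0.290196, 0.150838×(-1.891549)=-0.285317, 0.117318×(-2.142863)=-0.251397.
Sum = -1.765282, so H' = 1.7653.

1.7653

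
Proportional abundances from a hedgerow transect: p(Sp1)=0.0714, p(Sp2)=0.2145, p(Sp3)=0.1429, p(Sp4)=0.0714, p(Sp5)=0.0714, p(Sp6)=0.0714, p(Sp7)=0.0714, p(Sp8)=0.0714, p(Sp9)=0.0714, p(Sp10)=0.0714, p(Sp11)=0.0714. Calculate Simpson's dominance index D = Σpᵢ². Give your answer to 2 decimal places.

0.11

D = 0.0714² + 0.2145² + 0.1429² + 0.0714² + 0.0714² + 0.0714² + 0.0714² + 0.0714² + 0.0714² + 0.0714² + 0.0714² = 0.0051 + 0.0460 + 0.0204 + 0.0051 + 0.0051 + 0.0051 + 0.0051 + 0.0051 + 0.0051 + 0.0051 + 0.0051 = 0.1123 (working shown to 4 dp, full precision carried).
To 2 decimal places, D = 0.11.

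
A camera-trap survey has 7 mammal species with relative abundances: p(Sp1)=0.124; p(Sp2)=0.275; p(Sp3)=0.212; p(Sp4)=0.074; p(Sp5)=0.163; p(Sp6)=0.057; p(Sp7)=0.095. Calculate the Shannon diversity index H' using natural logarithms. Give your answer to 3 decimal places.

1.818

Each pᵢ ln pᵢ term (working shown to 5 dp, full precision carried): 0.124×(-2.08747)=-0.25885, 0.275×(-1.29098)=-0.35502, 0.212×(-1.55117)=-0.32885, 0.074×(-2.60369)=-0.19267, 0.163×(-1.81401)=-0.29568, 0.057×(-2.86470)=-0.16329, 0.095×(-2.35388)=-0.22362.
Sum = -1.81798, so H' = 1.818.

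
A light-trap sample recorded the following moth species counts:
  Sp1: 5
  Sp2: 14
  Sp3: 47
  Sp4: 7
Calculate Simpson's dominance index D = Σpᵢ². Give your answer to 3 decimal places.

0.465

Total N = 5+14+47+7 = 73, so the proportions are 0.06849, 0.19178, 0.64384, 0.09589 (working shown to 5 dp, full precision carried).
D = 0.06849² + 0.19178² + 0.64384² + 0.09589² = 0.00469 + 0.03678 + 0.41452 + 0.00919 = 0.46519.
To 3 decimal places, D = 0.465.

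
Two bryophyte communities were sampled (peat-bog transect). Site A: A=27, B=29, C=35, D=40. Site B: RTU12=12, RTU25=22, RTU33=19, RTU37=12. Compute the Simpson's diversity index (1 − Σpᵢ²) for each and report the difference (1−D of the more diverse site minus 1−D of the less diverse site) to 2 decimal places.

0.01

Site A: N=131, proportions 0.2061, 0.2214, 0.2672, 0.3053, giving 1−D = 0.7439 (working shown to 4 dp, full precision carried).
Site B: N=65, proportions 0.1846, 0.3385, 0.2923, 0.1846, giving 1−D = 0.7318.
Difference = |0.7439 − 0.7318| = 0.0121, i.e. 0.01 to 2 decimal places.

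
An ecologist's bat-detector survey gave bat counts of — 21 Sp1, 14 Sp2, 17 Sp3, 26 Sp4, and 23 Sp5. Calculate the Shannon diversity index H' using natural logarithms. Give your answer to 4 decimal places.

Total N = 21+14+17+26+23 = 101, so the proportions are 0.207921, 0.138614, 0.168317, 0.257426, 0.227723 (working shown to 6 dp, full precision carried).
Each pᵢ ln pᵢ term: 0.207921×(-1.570598)=-0.326560, 0.138614×(-1.976063)=-0.273910, 0.168317×(-1.781907)=-0.299925, 0.257426×(-1.357024)=-0.349333, 0.227723×(-1.479626)=-0.336945.
Sum = -1.586672, so H' = 1.5867.

1.5867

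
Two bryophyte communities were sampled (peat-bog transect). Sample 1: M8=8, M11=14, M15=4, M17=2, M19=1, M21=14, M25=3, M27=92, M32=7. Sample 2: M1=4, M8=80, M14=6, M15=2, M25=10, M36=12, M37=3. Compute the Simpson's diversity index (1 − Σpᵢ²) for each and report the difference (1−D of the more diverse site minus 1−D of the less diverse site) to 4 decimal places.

0.0621

Sample 1: N=145, proportions 0.05517241, 0.09655172, 0.02758621, 0.0137931, 0.00689655, 0.09655172, 0.02068966, 0.63448276, 0.04827586, giving 1−D = 0.57198573 (working shown to 8 dp, full precision carried).
Sample 2: N=117, proportions 0.03418803, 0.68376068, 0.05128205, 0.01709402, 0.08547009, 0.1025641, 0.02564103, giving 1−D = 0.50989846.
Difference = |0.57198573 − 0.50989846| = 0.06208727, i.e. 0.0621 to 4 decimal places.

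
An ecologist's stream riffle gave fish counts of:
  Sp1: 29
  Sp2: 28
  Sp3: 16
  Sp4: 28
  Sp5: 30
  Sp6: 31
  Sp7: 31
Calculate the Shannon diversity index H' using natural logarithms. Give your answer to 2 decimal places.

Total N = 29+28+16+28+30+31+31 = 193, so the proportions are 0.1503, 0.1451, 0.0829, 0.1451, 0.1554, 0.1606, 0.1606 (working shown to 4 dp, full precision carried).
Each pᵢ ln pᵢ term: 0.1503×(-1.8954)=-0.2848, 0.1451×(-1.9305)=-0.2801, 0.0829×(-2.4901)=-0.2064, 0.1451×(-1.9305)=-0.2801, 0.1554×(-1.8615)=-0.2894, 0.1606×(-1.8287)=-0.2937, 0.1606×(-1.8287)=-0.2937.
Sum = -1.9282, so H' = 1.93.

1.93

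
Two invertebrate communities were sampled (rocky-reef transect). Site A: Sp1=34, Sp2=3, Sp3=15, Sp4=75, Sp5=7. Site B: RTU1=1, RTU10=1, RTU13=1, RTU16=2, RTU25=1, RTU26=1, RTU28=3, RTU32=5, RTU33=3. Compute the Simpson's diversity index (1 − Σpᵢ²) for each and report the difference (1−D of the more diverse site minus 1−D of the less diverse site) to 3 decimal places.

0.233

Site A: N=134, proportions 0.253731, 0.022388, 0.11194, 0.559701, 0.052239, giving 1−D = 0.606594 (working shown to 6 dp, full precision carried).
Site B: N=18, proportions 0.055556, 0.055556, 0.055556, 0.111111, 0.055556, 0.055556, 0.166667, 0.277778, 0.166667, giving 1−D = 0.839506.
Difference = |0.606594 − 0.839506| = 0.232912, i.e. 0.233 to 3 decimal places.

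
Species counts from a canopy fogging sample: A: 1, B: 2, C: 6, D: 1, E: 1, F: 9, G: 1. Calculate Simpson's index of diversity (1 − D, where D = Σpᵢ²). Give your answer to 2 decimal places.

0.72

Total N = 1+2+6+1+1+9+1 = 21, so the proportions are 0.0476, 0.0952, 0.2857, 0.0476, 0.0476, 0.4286, 0.0476 (working shown to 4 dp, full precision carried).
D = 0.0476² + 0.0952² + 0.2857² + 0.0476² + 0.0476² + 0.4286² + 0.0476² = 0.0023 + 0.0091 + 0.0816 + 0.0023 + 0.0023 + 0.1837 + 0.0023 = 0.2834.
So 1 − D = 0.7166, i.e. 0.72 to 2 decimal places.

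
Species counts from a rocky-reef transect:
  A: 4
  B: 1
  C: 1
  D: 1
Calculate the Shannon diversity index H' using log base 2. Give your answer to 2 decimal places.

Total N = 4+1+1+1 = 7, so the proportions are 0.5714, 0.1429, 0.1429, 0.1429 (working shown to 4 dp, full precision carried).
Each pᵢ log₂ pᵢ term: 0.5714×(-0.8074)=-0.4613, 0.1429×(-2.8074)=-0.4011, 0.1429×(-2.8074)=-0.4011, 0.1429×(-2.8074)=-0.4011.
Sum = -1.6645, so H' = 1.66.

1.66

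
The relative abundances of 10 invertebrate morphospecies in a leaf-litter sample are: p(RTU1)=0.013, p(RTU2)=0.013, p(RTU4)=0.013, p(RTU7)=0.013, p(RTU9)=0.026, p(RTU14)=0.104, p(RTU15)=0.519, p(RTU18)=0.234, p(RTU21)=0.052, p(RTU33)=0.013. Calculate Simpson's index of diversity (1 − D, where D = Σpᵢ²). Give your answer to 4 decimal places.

D = 0.013² + 0.013² + 0.013² + 0.013² + 0.026² + 0.104² + 0.519² + 0.234² + 0.052² + 0.013² = 0.000169 + 0.000169 + 0.000169 + 0.000169 + 0.000676 + 0.010816 + 0.269361 + 0.054756 + 0.002704 + 0.000169 = 0.339158 (working shown to 6 dp, full precision carried).
So 1 − D = 0.660842, i.e. 0.6608 to 4 decimal places.

0.6608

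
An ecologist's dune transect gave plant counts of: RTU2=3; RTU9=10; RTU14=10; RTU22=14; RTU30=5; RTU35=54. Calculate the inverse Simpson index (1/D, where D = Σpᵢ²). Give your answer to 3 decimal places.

2.754

Total N = 3+10+10+14+5+54 = 96, so the proportions are 0.03125, 0.104167, 0.104167, 0.145833, 0.052083, 0.5625 (working shown to 6 dp, full precision carried).
D = 0.03125² + 0.104167² + 0.104167² + 0.145833² + 0.052083² + 0.5625² = 0.000977 + 0.010851 + 0.010851 + 0.021267 + 0.002713 + 0.316406 = 0.363064.
So 1/D = 2.75433, i.e. 2.754 to 3 decimal places.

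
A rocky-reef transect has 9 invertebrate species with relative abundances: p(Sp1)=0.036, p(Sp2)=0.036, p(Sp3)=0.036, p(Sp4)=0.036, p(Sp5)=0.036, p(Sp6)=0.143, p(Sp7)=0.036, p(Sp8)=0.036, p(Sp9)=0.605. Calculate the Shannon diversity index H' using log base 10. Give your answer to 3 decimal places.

Each pᵢ log₁₀ pᵢ term (working shown to 5 dp, full precision carried): 0.036×(-1.44370)=-0.05197, 0.036×(-1.44370)=-0.05197, 0.036×(-1.44370)=-0.05197, 0.036×(-1.44370)=-0.05197, 0.036×(-1.44370)=-0.05197, 0.143×(-0.84466)=-0.12079, 0.036×(-1.44370)=-0.05197, 0.036×(-1.44370)=-0.05197, 0.605×(-0.21824)=-0.13204.
Sum = -0.61664, so H' = 0.617.

0.617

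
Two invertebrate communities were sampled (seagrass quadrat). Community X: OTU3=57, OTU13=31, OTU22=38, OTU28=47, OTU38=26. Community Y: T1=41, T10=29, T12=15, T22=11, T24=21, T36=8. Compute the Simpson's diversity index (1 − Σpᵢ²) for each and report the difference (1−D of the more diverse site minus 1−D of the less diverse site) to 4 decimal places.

Community X: N=199, proportions 0.286432, 0.155779, 0.190955, 0.236181, 0.130653, giving 1−D = 0.784374 (working shown to 6 dp, full precision carried).
Community Y: N=125, proportions 0.328, 0.232, 0.12, 0.088, 0.168, 0.064, giving 1−D = 0.784128.
Difference = |0.784374 − 0.784128| = 0.000246, i.e. 0.0002 to 4 decimal places.

0.0002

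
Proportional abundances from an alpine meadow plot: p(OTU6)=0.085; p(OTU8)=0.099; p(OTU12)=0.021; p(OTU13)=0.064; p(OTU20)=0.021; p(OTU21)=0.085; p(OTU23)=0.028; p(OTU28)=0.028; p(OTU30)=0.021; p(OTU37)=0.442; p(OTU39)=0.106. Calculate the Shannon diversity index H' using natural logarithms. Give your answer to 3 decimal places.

Each pᵢ ln pᵢ term (working shown to 5 dp, full precision carried): 0.085×(-2.46510)=-0.20953, 0.099×(-2.31264)=-0.22895, 0.021×(-3.86323)=-0.08113, 0.064×(-2.74887)=-0.17593, 0.021×(-3.86323)=-0.08113, 0.085×(-2.46510)=-0.20953, 0.028×(-3.57555)=-0.10012, 0.028×(-3.57555)=-0.10012, 0.021×(-3.86323)=-0.08113, 0.442×(-0.81645)=-0.36087, 0.106×(-2.24432)=-0.23790.
Sum = -1.86633, so H' = 1.866.

1.866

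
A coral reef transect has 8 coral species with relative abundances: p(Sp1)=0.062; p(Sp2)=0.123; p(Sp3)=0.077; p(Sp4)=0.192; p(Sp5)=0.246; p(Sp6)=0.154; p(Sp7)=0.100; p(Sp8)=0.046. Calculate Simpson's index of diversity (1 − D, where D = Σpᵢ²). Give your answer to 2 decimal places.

D = 0.062² + 0.123² + 0.077² + 0.192² + 0.246² + 0.154² + 0.1² + 0.046² = 0.0038 + 0.0151 + 0.0059 + 0.0369 + 0.0605 + 0.0237 + 0.0100 + 0.0021 = 0.1581 (working shown to 4 dp, full precision carried).
So 1 − D = 0.8419, i.e. 0.84 to 2 decimal places.

0.84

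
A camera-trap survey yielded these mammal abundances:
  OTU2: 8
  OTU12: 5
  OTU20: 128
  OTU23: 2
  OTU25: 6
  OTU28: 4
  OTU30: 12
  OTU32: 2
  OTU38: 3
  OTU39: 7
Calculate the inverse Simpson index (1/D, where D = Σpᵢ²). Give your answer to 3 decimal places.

1.872

Total N = 8+5+128+2+6+4+12+2+3+7 = 177, so the proportions are 0.045198, 0.028249, 0.723164, 0.011299, 0.033898, 0.022599, 0.067797, 0.011299, 0.016949, 0.039548 (working shown to 6 dp, full precision carried).
D = 0.045198² + 0.028249² + 0.723164² + 0.011299² + 0.033898² + 0.022599² + 0.067797² + 0.011299² + 0.016949² + 0.039548² = 0.002043 + 0.000798 + 0.522966 + 0.000128 + 0.001149 + 0.000511 + 0.004596 + 0.000128 + 0.000287 + 0.001564 = 0.534170.
So 1/D = 1.87206, i.e. 1.872 to 3 decimal places.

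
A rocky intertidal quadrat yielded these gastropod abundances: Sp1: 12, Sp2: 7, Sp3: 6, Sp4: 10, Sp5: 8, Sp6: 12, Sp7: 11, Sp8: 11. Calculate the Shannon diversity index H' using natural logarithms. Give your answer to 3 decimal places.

Total N = 12+7+6+10+8+12+11+11 = 77, so the proportions are 0.15584, 0.09091, 0.07792, 0.12987, 0.1039, 0.15584, 0.14286, 0.14286 (working shown to 5 dp, full precision carried).
Each pᵢ ln pᵢ term: 0.15584×(-1.85890)=-0.28970, 0.09091×(-2.39790)=-0.21799, 0.07792×(-2.55205)=-0.19886, 0.12987×(-2.04122)=-0.26509, 0.1039×(-2.26436)=-0.23526, 0.15584×(-1.85890)=-0.28970, 0.14286×(-1.94591)=-0.27799, 0.14286×(-1.94591)=-0.27799.
Sum = -2.05257, so H' = 2.053.

2.053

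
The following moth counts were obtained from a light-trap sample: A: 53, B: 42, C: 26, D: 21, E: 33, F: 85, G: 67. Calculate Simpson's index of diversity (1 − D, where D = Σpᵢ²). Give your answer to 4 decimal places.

0.8271

Total N = 53+42+26+21+33+85+67 = 327, so the proportions are 0.16208, 0.12844, 0.079511, 0.06422, 0.100917, 0.259939, 0.204893 (working shown to 6 dp, full precision carried).
D = 0.16208² + 0.12844² + 0.079511² + 0.06422² + 0.100917² + 0.259939² + 0.204893² = 0.026270 + 0.016497 + 0.006322 + 0.004124 + 0.010184 + 0.067568 + 0.041981 = 0.172947.
So 1 − D = 0.827053, i.e. 0.8271 to 4 decimal places.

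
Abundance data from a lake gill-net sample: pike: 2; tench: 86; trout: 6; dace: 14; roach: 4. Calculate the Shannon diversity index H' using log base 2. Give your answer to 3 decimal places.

1.169

Total N = 2+86+6+14+4 = 112, so the proportions are 0.01786, 0.76786, 0.05357, 0.125, 0.03571 (working shown to 5 dp, full precision carried).
Each pᵢ log₂ pᵢ term: 0.01786×(-5.80735)=-0.10370, 0.76786×(-0.38109)=-0.29262, 0.05357×(-4.22239)=-0.22620, 0.125×(-3.00000)=-0.37500, 0.03571×(-4.80735)=-0.17169.
Sum = -1.16922, so H' = 1.169.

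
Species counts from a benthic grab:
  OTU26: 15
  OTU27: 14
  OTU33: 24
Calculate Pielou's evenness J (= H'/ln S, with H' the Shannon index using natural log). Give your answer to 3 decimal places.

Total N = 15+14+24 = 53, so the proportions are 0.28302, 0.26415, 0.45283 (working shown to 5 dp, full precision carried).
H' = −Σ pᵢ ln pᵢ = −((-0.35724) + (-0.35165) + (-0.35875)) = 1.06763.
With S = 3 species, ln S = 1.09861, so J = 1.06763/1.09861 = 0.97180, i.e. 0.972 to 3 decimal places.

0.972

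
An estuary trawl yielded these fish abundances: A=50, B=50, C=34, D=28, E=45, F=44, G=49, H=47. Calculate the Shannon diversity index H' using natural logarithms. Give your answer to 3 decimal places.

Total N = 50+50+34+28+45+44+49+47 = 347, so the proportions are 0.14409, 0.14409, 0.09798, 0.08069, 0.12968, 0.1268, 0.14121, 0.13545 (working shown to 5 dp, full precision carried).
Each pᵢ ln pᵢ term: 0.14409×(-1.93730)=-0.27915, 0.14409×(-1.93730)=-0.27915, 0.09798×(-2.32296)=-0.22761, 0.08069×(-2.51712)=-0.20311, 0.12968×(-2.04266)=-0.26490, 0.1268×(-2.06514)=-0.26186, 0.14121×(-1.95750)=-0.27642, 0.13545×(-1.99918)=-0.27078.
Sum = -2.06298, so H' = 2.063.

2.063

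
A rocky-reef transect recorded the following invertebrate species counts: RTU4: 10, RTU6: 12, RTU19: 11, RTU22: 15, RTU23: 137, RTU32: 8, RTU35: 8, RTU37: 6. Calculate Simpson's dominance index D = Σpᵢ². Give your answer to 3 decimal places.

Total N = 10+12+11+15+137+8+8+6 = 207, so the proportions are 0.04831, 0.05797, 0.05314, 0.07246, 0.66184, 0.03865, 0.03865, 0.02899 (working shown to 5 dp, full precision carried).
D = 0.04831² + 0.05797² + 0.05314² + 0.07246² + 0.66184² + 0.03865² + 0.03865² + 0.02899² = 0.00233 + 0.00336 + 0.00282 + 0.00525 + 0.43803 + 0.00149 + 0.00149 + 0.00084 = 0.45562.
To 3 decimal places, D = 0.456.

0.456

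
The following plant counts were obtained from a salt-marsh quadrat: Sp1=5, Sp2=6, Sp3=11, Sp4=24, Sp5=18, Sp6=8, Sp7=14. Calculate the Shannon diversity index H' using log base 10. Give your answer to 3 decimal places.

0.788

Total N = 5+6+11+24+18+8+14 = 86, so the proportions are 0.05814, 0.06977, 0.12791, 0.27907, 0.2093, 0.09302, 0.16279 (working shown to 5 dp, full precision carried).
Each pᵢ log₁₀ pᵢ term: 0.05814×(-1.23553)=-0.07183, 0.06977×(-1.15635)=-0.08068, 0.12791×(-0.89311)=-0.11423, 0.27907×(-0.55429)=-0.15468, 0.2093×(-0.67923)=-0.14216, 0.09302×(-1.03141)=-0.09594, 0.16279×(-0.78837)=-0.12834.
Sum = -0.78788, so H' = 0.788.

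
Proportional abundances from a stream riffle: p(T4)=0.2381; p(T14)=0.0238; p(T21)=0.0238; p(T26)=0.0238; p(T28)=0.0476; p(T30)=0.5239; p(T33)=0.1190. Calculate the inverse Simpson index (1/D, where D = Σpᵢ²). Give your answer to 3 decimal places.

2.863

D = 0.2381² + 0.0238² + 0.0238² + 0.0238² + 0.0476² + 0.5239² + 0.119² = 0.056692 + 0.000566 + 0.000566 + 0.000566 + 0.002266 + 0.274471 + 0.014161 = 0.349289 (working shown to 6 dp, full precision carried).
So 1/D = 2.86296, i.e. 2.863 to 3 decimal places.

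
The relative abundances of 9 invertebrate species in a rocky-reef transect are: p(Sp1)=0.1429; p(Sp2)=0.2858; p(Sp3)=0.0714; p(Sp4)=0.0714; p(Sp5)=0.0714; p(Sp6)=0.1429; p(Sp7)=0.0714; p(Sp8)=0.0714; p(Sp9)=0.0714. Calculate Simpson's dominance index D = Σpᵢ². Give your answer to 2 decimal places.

0.15

D = 0.1429² + 0.2858² + 0.0714² + 0.0714² + 0.0714² + 0.1429² + 0.0714² + 0.0714² + 0.0714² = 0.0204 + 0.0817 + 0.0051 + 0.0051 + 0.0051 + 0.0204 + 0.0051 + 0.0051 + 0.0051 = 0.1531 (working shown to 4 dp, full precision carried).
To 2 decimal places, D = 0.15.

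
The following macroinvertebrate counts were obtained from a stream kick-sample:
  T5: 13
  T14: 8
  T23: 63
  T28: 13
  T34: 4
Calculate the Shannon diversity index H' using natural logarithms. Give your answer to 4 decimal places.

Total N = 13+8+63+13+4 = 101, so the proportions are 0.128713, 0.079208, 0.623762, 0.128713, 0.039604 (working shown to 6 dp, full precision carried).
Each pᵢ ln pᵢ term: 0.128713×(-2.050171)=-0.263883, 0.079208×(-2.535679)=-0.200846, 0.623762×(-0.471986)=-0.294407, 0.128713×(-2.050171)=-0.263883, 0.039604×(-3.228826)=-0.127874.
Sum = -1.150894, so H' = 1.1509.

1.1509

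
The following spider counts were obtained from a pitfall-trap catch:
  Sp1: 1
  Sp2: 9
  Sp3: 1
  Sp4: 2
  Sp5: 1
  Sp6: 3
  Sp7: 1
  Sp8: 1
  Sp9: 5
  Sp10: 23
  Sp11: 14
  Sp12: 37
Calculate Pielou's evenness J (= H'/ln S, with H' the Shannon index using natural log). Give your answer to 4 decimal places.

Total N = 1+9+1+2+1+3+1+1+5+23+14+37 = 98, so the proportions are 0.010204, 0.091837, 0.010204, 0.020408, 0.010204, 0.030612, 0.010204, 0.010204, 0.05102, 0.234694, 0.142857, 0.377551 (working shown to 6 dp, full precision carried).
H' = −Σ pᵢ ln pᵢ = −((-0.046785) + (-0.219283) + (-0.046785) + (-0.079425) + (-0.046785) + (-0.106725) + (-0.046785) + (-0.046785) + (-0.151813) + (-0.340183) + (-0.277987) + (-0.367753)) = 1.777095.
With S = 12 species, ln S = 2.484907, so J = 1.777095/2.484907 = 0.715156, i.e. 0.7152 to 4 decimal places.

0.7152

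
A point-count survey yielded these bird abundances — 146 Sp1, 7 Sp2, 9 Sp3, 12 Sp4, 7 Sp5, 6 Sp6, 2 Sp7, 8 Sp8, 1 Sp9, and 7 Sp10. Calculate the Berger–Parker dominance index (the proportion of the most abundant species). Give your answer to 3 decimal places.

0.712

Total N = 146+7+9+12+7+6+2+8+1+7 = 205, so the proportions are 0.7122, 0.03415, 0.0439, 0.05854, 0.03415, 0.02927, 0.00976, 0.03902, 0.00488, 0.03415 (working shown to 5 dp, full precision carried).
The largest proportion is 0.7122, i.e. d = 0.712 to 3 decimal places.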